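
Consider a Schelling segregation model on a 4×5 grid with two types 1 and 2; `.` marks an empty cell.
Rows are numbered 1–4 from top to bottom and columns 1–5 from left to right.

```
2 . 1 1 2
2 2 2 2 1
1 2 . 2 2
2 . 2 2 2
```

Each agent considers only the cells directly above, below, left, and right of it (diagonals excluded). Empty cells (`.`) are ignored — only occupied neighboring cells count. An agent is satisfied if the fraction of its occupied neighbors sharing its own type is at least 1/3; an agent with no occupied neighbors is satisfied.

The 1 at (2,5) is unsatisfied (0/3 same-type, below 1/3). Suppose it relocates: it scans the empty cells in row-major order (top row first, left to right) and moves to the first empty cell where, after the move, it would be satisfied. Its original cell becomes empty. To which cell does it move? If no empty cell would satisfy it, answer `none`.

(1,2)

Vacating (2,5). Empty cells in order:
  (1,2): 1/3 same-type → satisfied — stop here.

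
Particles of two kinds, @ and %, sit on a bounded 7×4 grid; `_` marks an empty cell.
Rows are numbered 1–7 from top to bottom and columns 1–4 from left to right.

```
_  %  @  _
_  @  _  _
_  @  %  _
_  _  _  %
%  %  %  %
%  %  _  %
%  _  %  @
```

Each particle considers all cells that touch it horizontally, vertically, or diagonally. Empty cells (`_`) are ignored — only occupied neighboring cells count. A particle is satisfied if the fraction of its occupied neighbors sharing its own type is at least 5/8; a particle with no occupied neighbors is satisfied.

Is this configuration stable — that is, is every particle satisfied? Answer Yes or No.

No

(1,2)% 0/2 ✗
(1,3)@ 1/2 ✗
(2,2)@ 2/4 ✗
(3,2)@ 1/2 ✗
(3,3)% 1/3 ✗
(4,4)% 3/3 ✓
(5,1)% 3/3 ✓
(5,2)% 4/4 ✓
(5,3)% 5/5 ✓
(5,4)% 3/3 ✓
(6,1)% 4/4 ✓
(6,2)% 6/6 ✓
(6,4)% 3/4 ✓
(7,1)% 2/2 ✓
(7,3)% 2/3 ✓
(7,4)@ 0/2 ✗
For instance (1,2) has only 0/2 same-type neighbors, below 5/8.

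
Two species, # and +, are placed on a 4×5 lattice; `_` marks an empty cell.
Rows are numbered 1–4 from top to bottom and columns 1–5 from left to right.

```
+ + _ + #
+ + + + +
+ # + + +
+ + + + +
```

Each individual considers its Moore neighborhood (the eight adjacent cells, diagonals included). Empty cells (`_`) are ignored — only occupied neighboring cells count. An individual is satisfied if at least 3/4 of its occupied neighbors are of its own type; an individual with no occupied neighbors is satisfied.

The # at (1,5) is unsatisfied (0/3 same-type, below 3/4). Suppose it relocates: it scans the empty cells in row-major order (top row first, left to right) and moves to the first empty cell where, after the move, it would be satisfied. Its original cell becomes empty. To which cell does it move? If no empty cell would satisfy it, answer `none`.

Vacating (1,5). Empty cells in order:
  (1,3): 0/5 same-type → still unsatisfied.

none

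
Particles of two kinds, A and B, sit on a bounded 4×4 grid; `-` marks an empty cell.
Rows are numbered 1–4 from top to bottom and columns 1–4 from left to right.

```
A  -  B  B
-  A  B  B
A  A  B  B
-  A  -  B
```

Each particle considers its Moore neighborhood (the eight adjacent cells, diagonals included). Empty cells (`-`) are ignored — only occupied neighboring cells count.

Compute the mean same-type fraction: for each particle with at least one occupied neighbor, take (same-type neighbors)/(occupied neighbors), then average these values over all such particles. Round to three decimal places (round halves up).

Row 1: (1,1)A 1/1 · (1,3)B 3/4 · (1,4)B 3/3
Row 2: (2,2)A 3/6 · (2,3)B 5/7 · (2,4)B 5/5
Row 3: (3,1)A 3/3 · (3,2)A 3/5 · (3,3)B 4/7 · (3,4)B 4/4
Row 4: (4,2)A 2/3 · (4,4)B 2/2
Sum over 12 particles: 1/1 + 3/4 + 3/3 + 3/6 + 5/7 + 5/5 + 3/3 + 3/5 + 4/7 + 4/4 + 2/3 + 2/2 = 4117/420; mean = 4117/420 ÷ 12 = 4117/5040 = 0.816865… → 0.817.

0.817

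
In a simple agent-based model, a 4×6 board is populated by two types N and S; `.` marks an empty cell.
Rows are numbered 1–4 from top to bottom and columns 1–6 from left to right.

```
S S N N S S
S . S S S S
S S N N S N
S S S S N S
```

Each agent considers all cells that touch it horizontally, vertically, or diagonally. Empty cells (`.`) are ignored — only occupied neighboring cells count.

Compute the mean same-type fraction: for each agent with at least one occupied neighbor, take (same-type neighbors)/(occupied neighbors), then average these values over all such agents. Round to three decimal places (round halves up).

Row 1: (1,1)S 2/2 · (1,2)S 3/4 · (1,3)N 1/4 · (1,4)N 1/5 · (1,5)S 4/5 · (1,6)S 3/3
Row 2: (2,1)S 4/4 · (2,3)S 3/7 · (2,4)S 4/8 · (2,5)S 5/8 · (2,6)S 4/5
Row 3: (3,1)S 4/4 · (3,2)S 6/7 · (3,3)N 1/7 · (3,4)N 2/8 · (3,5)S 5/8 · (3,6)N 1/5
Row 4: (4,1)S 3/3 · (4,2)S 4/5 · (4,3)S 3/5 · (4,4)S 2/5 · (4,5)N 2/5 · (4,6)S 1/3
Sum over 23 agents: 2/2 + 3/4 + 1/4 + 1/5 + 4/5 + 3/3 + 4/4 + 3/7 + 4/8 + 5/8 + 4/5 + 4/4 + 6/7 + 1/7 + 2/8 + 5/8 + 1/5 + 3/3 + 4/5 + 3/5 + 2/5 + 2/5 + 1/3 = 1466/105; mean = 1466/105 ÷ 23 = 1466/2415 = 0.607039… → 0.607.

0.607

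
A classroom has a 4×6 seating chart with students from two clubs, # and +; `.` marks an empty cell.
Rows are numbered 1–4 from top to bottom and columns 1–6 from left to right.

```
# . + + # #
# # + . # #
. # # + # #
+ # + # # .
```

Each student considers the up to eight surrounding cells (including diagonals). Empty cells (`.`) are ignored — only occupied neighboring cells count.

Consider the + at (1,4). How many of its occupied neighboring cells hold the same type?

Occupied neighbors of (1,4): (1,3)=+, (1,5)=#, (2,3)=+, (2,5)=#.
Same type (+): 2 of 4.

2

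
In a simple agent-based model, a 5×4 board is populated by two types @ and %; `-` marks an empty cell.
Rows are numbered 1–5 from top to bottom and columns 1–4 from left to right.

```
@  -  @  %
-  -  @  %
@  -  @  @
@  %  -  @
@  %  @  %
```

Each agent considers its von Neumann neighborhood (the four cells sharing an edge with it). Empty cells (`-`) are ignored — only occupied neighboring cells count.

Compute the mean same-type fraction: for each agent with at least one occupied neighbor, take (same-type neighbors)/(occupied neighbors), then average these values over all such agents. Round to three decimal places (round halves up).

0.512

Row 1: (1,1)@ — no occupied neighbors · (1,3)@ 1/2 · (1,4)% 1/2
Row 2: (2,3)@ 2/3 · (2,4)% 1/3
Row 3: (3,1)@ 1/1 · (3,3)@ 2/2 · (3,4)@ 2/3
Row 4: (4,1)@ 2/3 · (4,2)% 1/2 · (4,4)@ 1/2
Row 5: (5,1)@ 1/2 · (5,2)% 1/3 · (5,3)@ 0/2 · (5,4)% 0/2
Sum over 14 agents: 1/2 + 1/2 + 2/3 + 1/3 + 1/1 + 2/2 + 2/3 + 2/3 + 1/2 + 1/2 + 1/2 + 1/3 + 0/2 + 0/2 = 43/6; mean = 43/6 ÷ 14 = 43/84 = 0.511904… → 0.512.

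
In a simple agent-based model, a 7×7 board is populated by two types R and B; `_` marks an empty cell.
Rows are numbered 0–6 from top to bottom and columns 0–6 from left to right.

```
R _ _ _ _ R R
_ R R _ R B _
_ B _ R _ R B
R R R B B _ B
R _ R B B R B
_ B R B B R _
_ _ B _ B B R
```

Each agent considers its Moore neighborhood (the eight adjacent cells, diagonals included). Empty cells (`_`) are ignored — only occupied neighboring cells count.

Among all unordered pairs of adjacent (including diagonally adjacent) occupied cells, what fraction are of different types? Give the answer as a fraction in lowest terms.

36/73

Scan each occupied cell's neighbors to the right and below (and the two forward diagonals) so each pair is counted once.
From row 0: 2 unlike of 5 pairs (running 2/5).
From row 1: 4 unlike of 9 pairs (running 6/14).
From row 2: 8 unlike of 10 pairs (running 14/24).
From row 3: 5 unlike of 17 pairs (running 19/41).
From row 4: 10 unlike of 17 pairs (running 29/58).
From row 5: 6 unlike of 13 pairs (running 35/71).
From row 6: 1 unlike of 2 pairs (running 36/73).
Total adjacent occupied pairs: 73; unlike-type pairs: 36.
36/73 is already in lowest terms.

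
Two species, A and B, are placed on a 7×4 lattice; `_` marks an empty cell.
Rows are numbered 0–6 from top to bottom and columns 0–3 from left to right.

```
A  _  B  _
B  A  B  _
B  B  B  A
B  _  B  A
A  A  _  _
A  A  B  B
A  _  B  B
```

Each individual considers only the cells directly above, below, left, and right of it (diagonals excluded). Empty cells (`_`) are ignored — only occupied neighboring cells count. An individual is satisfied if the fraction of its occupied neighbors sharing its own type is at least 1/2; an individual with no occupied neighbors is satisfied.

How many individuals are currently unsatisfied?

(0,0)A 0/1 ✗
(0,2)B 1/1 ✓
(1,0)B 1/3 ✗
(1,1)A 0/3 ✗
(1,2)B 2/3 ✓
(2,0)B 3/3 ✓
(2,1)B 2/3 ✓
(2,2)B 3/4 ✓
(2,3)A 1/2 ✓
(3,0)B 1/2 ✓
(3,2)B 1/2 ✓
(3,3)A 1/2 ✓
(4,0)A 2/3 ✓
(4,1)A 2/2 ✓
(5,0)A 3/3 ✓
(5,1)A 2/3 ✓
(5,2)B 2/3 ✓
(5,3)B 2/2 ✓
(6,0)A 1/1 ✓
(6,2)B 2/2 ✓
(6,3)B 2/2 ✓
Unsatisfied: (0,0), (1,0), (1,1) — 3 in total.

3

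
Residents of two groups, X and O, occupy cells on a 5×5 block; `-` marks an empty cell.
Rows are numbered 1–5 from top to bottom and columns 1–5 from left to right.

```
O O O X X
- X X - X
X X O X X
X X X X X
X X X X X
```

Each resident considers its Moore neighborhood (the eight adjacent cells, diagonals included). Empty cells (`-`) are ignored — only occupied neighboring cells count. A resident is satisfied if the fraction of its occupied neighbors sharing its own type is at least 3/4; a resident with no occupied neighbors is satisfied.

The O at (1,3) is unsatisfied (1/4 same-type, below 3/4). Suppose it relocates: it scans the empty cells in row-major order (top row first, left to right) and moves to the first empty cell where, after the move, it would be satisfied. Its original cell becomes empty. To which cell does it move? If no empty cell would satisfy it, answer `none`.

none

Vacating (1,3). Empty cells in order:
  (2,1): 2/5 same-type → still unsatisfied.
  (2,4): 1/7 same-type → still unsatisfied.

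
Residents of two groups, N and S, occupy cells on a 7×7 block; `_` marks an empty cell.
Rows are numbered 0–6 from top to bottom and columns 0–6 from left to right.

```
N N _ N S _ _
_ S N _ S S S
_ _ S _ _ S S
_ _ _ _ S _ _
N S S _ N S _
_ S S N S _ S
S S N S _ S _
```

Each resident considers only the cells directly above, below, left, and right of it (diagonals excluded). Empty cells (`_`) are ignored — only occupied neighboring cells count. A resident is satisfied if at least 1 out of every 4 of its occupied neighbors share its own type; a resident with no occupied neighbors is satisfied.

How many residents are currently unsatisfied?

12

Row 0: (0,0)N 1/1 satisfied · (0,1)N 1/2 satisfied · (0,3)N 0/1 not · (0,4)S 1/2 satisfied
Row 1: (1,1)S 0/2 not · (1,2)N 0/2 not · (1,4)S 2/2 satisfied · (1,5)S 3/3 satisfied · (1,6)S 2/2 satisfied
Row 2: (2,2)S 0/1 not · (2,5)S 2/2 satisfied · (2,6)S 2/2 satisfied
Row 3: (3,4)S 0/1 not
Row 4: (4,0)N 0/1 not · (4,1)S 2/3 satisfied · (4,2)S 2/2 satisfied · (4,4)N 0/3 not · (4,5)S 0/1 not
Row 5: (5,1)S 3/3 satisfied · (5,2)S 2/4 satisfied · (5,3)N 0/3 not · (5,4)S 0/2 not · (5,6)S 0/0 satisfied
Row 6: (6,0)S 1/1 satisfied · (6,1)S 2/3 satisfied · (6,2)N 0/3 not · (6,3)S 0/2 not · (6,5)S 0/0 satisfied
Unsatisfied: (0,3), (1,1), (1,2), (2,2), (3,4), (4,0), (4,4), (4,5), (5,3), (5,4), (6,2), (6,3) — 12 in total.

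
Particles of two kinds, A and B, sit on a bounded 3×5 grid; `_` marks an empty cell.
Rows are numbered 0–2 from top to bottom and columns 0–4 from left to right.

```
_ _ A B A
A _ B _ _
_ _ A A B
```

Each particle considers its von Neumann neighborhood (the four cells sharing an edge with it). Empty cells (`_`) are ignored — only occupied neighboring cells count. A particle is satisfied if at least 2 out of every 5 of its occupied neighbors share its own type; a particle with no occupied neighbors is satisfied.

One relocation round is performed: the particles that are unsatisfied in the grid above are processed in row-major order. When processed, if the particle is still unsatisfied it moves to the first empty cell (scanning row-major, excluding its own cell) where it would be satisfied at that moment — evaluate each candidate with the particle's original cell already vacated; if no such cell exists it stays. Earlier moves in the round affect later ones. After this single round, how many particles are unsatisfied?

0

Initially unsatisfied (in order): (0,2), (0,3), (0,4), (1,2), (2,4).
  (0,2) → (0,0).
  (0,3) → (0,2).
  (0,4): now satisfied by earlier moves; stays.
  (1,2): now satisfied by earlier moves; stays.
  (2,4) → (0,1).
Resulting grid:
A B B _ A
A _ B _ _
_ _ A A _
All satisfied now.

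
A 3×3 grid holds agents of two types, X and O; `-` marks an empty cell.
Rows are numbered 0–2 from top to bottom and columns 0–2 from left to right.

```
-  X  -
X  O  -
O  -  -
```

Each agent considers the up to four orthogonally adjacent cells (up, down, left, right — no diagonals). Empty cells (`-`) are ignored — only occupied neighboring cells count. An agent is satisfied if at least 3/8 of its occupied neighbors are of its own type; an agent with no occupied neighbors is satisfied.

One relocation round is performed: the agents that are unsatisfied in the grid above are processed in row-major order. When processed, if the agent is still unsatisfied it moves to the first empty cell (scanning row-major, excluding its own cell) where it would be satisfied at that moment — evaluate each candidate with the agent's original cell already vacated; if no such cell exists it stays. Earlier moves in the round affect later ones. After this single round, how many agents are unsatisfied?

Initially unsatisfied (in order): (0,1), (1,0), (1,1), (2,0).
  (0,1) → (0,0).
  (1,0) → (0,1).
  (1,1) → (1,0).
  (2,0): now satisfied by earlier moves; stays.
Resulting grid:
X X -
O - -
O - -
All satisfied now.

0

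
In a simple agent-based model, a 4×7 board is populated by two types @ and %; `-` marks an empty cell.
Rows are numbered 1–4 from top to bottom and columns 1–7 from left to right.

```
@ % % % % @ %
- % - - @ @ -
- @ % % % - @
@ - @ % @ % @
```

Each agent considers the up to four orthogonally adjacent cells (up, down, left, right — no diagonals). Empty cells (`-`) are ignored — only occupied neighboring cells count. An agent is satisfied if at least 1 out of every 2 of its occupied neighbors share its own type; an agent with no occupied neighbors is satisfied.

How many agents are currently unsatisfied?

12

Row 1: (1,1)@ 0/1 ✗ · (1,2)% 2/3 ✓ · (1,3)% 2/2 ✓ · (1,4)% 2/2 ✓ · (1,5)% 1/3 ✗ · (1,6)@ 1/3 ✗ · (1,7)% 0/1 ✗
Row 2: (2,2)% 1/2 ✓ · (2,5)@ 1/3 ✗ · (2,6)@ 2/2 ✓
Row 3: (3,2)@ 0/2 ✗ · (3,3)% 1/3 ✗ · (3,4)% 3/3 ✓ · (3,5)% 1/3 ✗ · (3,7)@ 1/1 ✓
Row 4: (4,1)@ 0/0 ✓ · (4,3)@ 0/2 ✗ · (4,4)% 1/3 ✗ · (4,5)@ 0/3 ✗ · (4,6)% 0/2 ✗ · (4,7)@ 1/2 ✓
Unsatisfied: (1,1), (1,5), (1,6), (1,7), (2,5), (3,2), (3,3), (3,5), (4,3), (4,4), (4,5), (4,6) — 12 in total.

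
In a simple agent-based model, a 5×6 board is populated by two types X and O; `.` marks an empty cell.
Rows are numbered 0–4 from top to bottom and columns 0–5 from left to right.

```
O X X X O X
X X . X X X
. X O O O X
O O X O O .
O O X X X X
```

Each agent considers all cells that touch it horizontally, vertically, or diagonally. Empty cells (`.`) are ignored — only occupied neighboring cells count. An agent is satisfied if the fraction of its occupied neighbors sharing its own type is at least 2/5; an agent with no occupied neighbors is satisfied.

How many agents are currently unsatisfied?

3

(0,0)O 0/3 not
(0,1)X 3/4 satisfied
(0,2)X 4/4 satisfied
(0,3)X 3/4 satisfied
(0,4)O 0/5 not
(0,5)X 2/3 satisfied
(1,0)X 3/4 satisfied
(1,1)X 4/6 satisfied
(1,3)X 3/7 satisfied
(1,4)X 5/8 satisfied
(1,5)X 3/5 satisfied
(2,1)X 3/6 satisfied
(2,2)O 3/7 satisfied
(2,3)O 4/7 satisfied
(2,4)O 3/7 satisfied
(2,5)X 2/4 satisfied
(3,0)O 3/4 satisfied
(3,1)O 4/7 satisfied
(3,2)X 3/8 not
(3,3)O 4/8 satisfied
(3,4)O 3/7 satisfied
(4,0)O 3/3 satisfied
(4,1)O 3/5 satisfied
(4,2)X 2/5 satisfied
(4,3)X 3/5 satisfied
(4,4)X 2/4 satisfied
(4,5)X 1/2 satisfied
Unsatisfied: (0,0), (0,4), (3,2) — 3 in total.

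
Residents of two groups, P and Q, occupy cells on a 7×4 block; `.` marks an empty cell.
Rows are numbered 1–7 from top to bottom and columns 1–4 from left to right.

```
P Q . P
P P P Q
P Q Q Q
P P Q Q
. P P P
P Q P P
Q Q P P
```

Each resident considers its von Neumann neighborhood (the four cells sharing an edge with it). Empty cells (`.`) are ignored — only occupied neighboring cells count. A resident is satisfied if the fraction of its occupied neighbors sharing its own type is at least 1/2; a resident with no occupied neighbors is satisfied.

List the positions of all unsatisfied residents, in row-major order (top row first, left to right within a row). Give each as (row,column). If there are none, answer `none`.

Row 1: (1,1)P 1/2 ok · (1,2)Q 0/2 unhappy · (1,4)P 0/1 unhappy
Row 2: (2,1)P 3/3 ok · (2,2)P 2/4 ok · (2,3)P 1/3 unhappy · (2,4)Q 1/3 unhappy
Row 3: (3,1)P 2/3 ok · (3,2)Q 1/4 unhappy · (3,3)Q 3/4 ok · (3,4)Q 3/3 ok
Row 4: (4,1)P 2/2 ok · (4,2)P 2/4 ok · (4,3)Q 2/4 ok · (4,4)Q 2/3 ok
Row 5: (5,2)P 2/3 ok · (5,3)P 3/4 ok · (5,4)P 2/3 ok
Row 6: (6,1)P 0/2 unhappy · (6,2)Q 1/4 unhappy · (6,3)P 3/4 ok · (6,4)P 3/3 ok
Row 7: (7,1)Q 1/2 ok · (7,2)Q 2/3 ok · (7,3)P 2/3 ok · (7,4)P 2/2 ok

(1,2), (1,4), (2,3), (2,4), (3,2), (6,1), (6,2)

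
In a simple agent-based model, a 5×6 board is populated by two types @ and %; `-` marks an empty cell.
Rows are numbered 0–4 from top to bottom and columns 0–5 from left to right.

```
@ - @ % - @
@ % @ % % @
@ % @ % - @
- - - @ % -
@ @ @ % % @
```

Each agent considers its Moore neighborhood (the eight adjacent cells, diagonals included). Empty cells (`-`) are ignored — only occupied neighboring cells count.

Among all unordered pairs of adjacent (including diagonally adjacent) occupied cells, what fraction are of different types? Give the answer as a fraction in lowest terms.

7/12

Scan each occupied cell's neighbors to the right and below (and the two forward diagonals) so each pair is counted once.
Row 0: @(0,0)–@(1,0)= @(0,0)–%(1,1)≠ @(0,2)–%(0,3)≠ @(0,2)–@(1,2)= @(0,2)–%(1,3)≠ @(0,2)–%(1,1)≠ %(0,3)–%(1,3)= %(0,3)–%(1,4)= %(0,3)–@(1,2)≠ @(0,5)–@(1,5)= @(0,5)–%(1,4)≠  → 6/11 unlike.
Row 1: @(1,0)–%(1,1)≠ @(1,0)–@(2,0)= @(1,0)–%(2,1)≠ %(1,1)–@(1,2)≠ %(1,1)–%(2,1)= %(1,1)–@(2,2)≠ %(1,1)–@(2,0)≠ @(1,2)–%(1,3)≠ @(1,2)–@(2,2)= @(1,2)–%(2,3)≠ @(1,2)–%(2,1)≠ %(1,3)–%(1,4)= %(1,3)–%(2,3)= %(1,3)–@(2,2)≠ %(1,4)–@(1,5)≠ %(1,4)–@(2,5)≠ %(1,4)–%(2,3)= @(1,5)–@(2,5)=  → 11/18 unlike.
Row 2: @(2,0)–%(2,1)≠ %(2,1)–@(2,2)≠ @(2,2)–%(2,3)≠ @(2,2)–@(3,3)= %(2,3)–@(3,3)≠ %(2,3)–%(3,4)= @(2,5)–%(3,4)≠  → 5/7 unlike.
Row 3: @(3,3)–%(3,4)≠ @(3,3)–%(4,3)≠ @(3,3)–%(4,4)≠ @(3,3)–@(4,2)= %(3,4)–%(4,4)= %(3,4)–@(4,5)≠ %(3,4)–%(4,3)=  → 4/7 unlike.
Row 4: @(4,0)–@(4,1)= @(4,1)–@(4,2)= @(4,2)–%(4,3)≠ %(4,3)–%(4,4)= %(4,4)–@(4,5)≠  → 2/5 unlike.
Total adjacent occupied pairs: 48; unlike-type pairs: 28.
28/48 reduces to 7/12.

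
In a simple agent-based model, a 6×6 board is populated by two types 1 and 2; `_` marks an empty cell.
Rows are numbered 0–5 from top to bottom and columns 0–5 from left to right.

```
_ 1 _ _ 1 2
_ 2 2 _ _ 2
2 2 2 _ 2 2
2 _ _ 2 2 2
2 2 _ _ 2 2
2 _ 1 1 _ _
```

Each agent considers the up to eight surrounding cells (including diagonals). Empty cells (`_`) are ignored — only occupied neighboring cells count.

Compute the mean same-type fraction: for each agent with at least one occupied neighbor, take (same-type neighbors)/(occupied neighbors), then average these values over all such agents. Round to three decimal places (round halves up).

Row 0: (0,1)1 0/2 · (0,4)1 0/2 · (0,5)2 1/2
Row 1: (1,1)2 4/5 · (1,2)2 3/4 · (1,5)2 3/4
Row 2: (2,0)2 3/3 · (2,1)2 5/5 · (2,2)2 4/4 · (2,4)2 5/5 · (2,5)2 4/4
Row 3: (3,0)2 4/4 · (3,3)2 4/4 · (3,4)2 6/6 · (3,5)2 5/5
Row 4: (4,0)2 3/3 · (4,1)2 3/4 · (4,4)2 4/5 · (4,5)2 3/3
Row 5: (5,0)2 2/2 · (5,2)1 1/2 · (5,3)1 1/2
Sum over 22 agents: 0/2 + 0/2 + 1/2 + 4/5 + 3/4 + 3/4 + 3/3 + 5/5 + 4/4 + 5/5 + 4/4 + 4/4 + 4/4 + 6/6 + 5/5 + 3/3 + 3/4 + 4/5 + 3/3 + 2/2 + 1/2 + 1/2 = 347/20; mean = 347/20 ÷ 22 = 347/440 = 0.788636… → 0.789.

0.789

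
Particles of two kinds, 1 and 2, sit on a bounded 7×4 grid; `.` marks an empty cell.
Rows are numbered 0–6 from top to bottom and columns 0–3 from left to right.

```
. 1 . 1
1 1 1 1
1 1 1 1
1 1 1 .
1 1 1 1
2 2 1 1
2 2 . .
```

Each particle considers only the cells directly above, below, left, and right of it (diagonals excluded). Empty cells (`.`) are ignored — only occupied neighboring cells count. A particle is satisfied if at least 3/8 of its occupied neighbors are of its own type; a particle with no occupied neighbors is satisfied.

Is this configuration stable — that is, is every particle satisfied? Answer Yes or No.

Yes

Row 0: (0,1)1 1/1 ok · (0,3)1 1/1 ok
Row 1: (1,0)1 2/2 ok · (1,1)1 4/4 ok · (1,2)1 3/3 ok · (1,3)1 3/3 ok
Row 2: (2,0)1 3/3 ok · (2,1)1 4/4 ok · (2,2)1 4/4 ok · (2,3)1 2/2 ok
Row 3: (3,0)1 3/3 ok · (3,1)1 4/4 ok · (3,2)1 3/3 ok
Row 4: (4,0)1 2/3 ok · (4,1)1 3/4 ok · (4,2)1 4/4 ok · (4,3)1 2/2 ok
Row 5: (5,0)2 2/3 ok · (5,1)2 2/4 ok · (5,2)1 2/3 ok · (5,3)1 2/2 ok
Row 6: (6,0)2 2/2 ok · (6,1)2 2/2 ok
All meet the threshold, so the configuration is stable.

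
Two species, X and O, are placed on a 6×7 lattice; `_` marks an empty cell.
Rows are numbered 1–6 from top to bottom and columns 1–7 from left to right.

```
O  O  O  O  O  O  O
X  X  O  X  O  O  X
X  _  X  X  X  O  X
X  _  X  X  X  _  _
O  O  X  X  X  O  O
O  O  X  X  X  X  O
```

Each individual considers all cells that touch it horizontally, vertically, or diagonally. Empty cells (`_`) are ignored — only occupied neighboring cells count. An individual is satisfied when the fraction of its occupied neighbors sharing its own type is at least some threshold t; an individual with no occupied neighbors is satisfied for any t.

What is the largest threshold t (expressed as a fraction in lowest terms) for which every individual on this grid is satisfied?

1/5

(1,1)O 1/3
(1,2)O 3/5
(1,3)O 3/5
(1,4)O 4/5
(1,5)O 4/5
(1,6)O 4/5
(1,7)O 2/3
(2,1)X 2/4
(2,2)X 3/7
(2,3)O 3/7
(2,4)X 3/8
(2,5)O 5/8
(2,6)O 5/8
(2,7)X 1/5
(3,1)X 3/3
(3,3)X 5/6
(3,4)X 6/8
(3,5)X 4/7
(3,6)O 2/6
(3,7)X 1/3
(4,1)X 1/3
(4,3)X 5/6
(4,4)X 8/8
(4,5)X 5/7
(5,1)O 3/4
(5,2)O 3/7
(5,3)X 5/7
(5,4)X 8/8
(5,5)X 6/7
(5,6)O 2/6
(5,7)O 2/3
(6,1)O 3/3
(6,2)O 3/5
(6,3)X 3/5
(6,4)X 5/5
(6,5)X 4/5
(6,6)X 2/5
(6,7)O 2/3
The smallest same-type fraction is 1/5 at (2,7), which reduces to 1/5. Any threshold above that leaves this individual unsatisfied.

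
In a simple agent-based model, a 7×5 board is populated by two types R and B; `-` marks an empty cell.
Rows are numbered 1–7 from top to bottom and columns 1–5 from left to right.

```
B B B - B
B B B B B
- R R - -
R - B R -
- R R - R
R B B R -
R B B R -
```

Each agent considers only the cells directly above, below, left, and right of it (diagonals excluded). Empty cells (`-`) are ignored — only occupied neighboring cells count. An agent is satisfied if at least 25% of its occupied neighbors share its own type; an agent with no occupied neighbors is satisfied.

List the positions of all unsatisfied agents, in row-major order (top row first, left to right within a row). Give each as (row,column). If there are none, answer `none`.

(1,1)B 2/2 satisfied
(1,2)B 3/3 satisfied
(1,3)B 2/2 satisfied
(1,5)B 1/1 satisfied
(2,1)B 2/2 satisfied
(2,2)B 3/4 satisfied
(2,3)B 3/4 satisfied
(2,4)B 2/2 satisfied
(2,5)B 2/2 satisfied
(3,2)R 1/2 satisfied
(3,3)R 1/3 satisfied
(4,1)R 0/0 satisfied
(4,3)B 0/3 not
(4,4)R 0/1 not
(5,2)R 1/2 satisfied
(5,3)R 1/3 satisfied
(5,5)R 0/0 satisfied
(6,1)R 1/2 satisfied
(6,2)B 2/4 satisfied
(6,3)B 2/4 satisfied
(6,4)R 1/2 satisfied
(7,1)R 1/2 satisfied
(7,2)B 2/3 satisfied
(7,3)B 2/3 satisfied
(7,4)R 1/2 satisfied

(4,3), (4,4)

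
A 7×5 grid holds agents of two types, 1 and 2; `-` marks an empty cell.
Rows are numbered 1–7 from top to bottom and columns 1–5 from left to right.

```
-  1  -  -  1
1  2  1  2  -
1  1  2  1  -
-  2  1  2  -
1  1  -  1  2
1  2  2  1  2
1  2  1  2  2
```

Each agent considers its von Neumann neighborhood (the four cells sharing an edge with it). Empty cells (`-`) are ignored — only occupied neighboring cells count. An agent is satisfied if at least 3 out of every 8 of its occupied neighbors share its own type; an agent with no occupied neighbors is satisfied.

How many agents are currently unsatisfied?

17

Row 1: (1,2)1 0/1 unhappy · (1,5)1 0/0 ok
Row 2: (2,1)1 1/2 ok · (2,2)2 0/4 unhappy · (2,3)1 0/3 unhappy · (2,4)2 0/2 unhappy
Row 3: (3,1)1 2/2 ok · (3,2)1 1/4 unhappy · (3,3)2 0/4 unhappy · (3,4)1 0/3 unhappy
Row 4: (4,2)2 0/3 unhappy · (4,3)1 0/3 unhappy · (4,4)2 0/3 unhappy
Row 5: (5,1)1 2/2 ok · (5,2)1 1/3 unhappy · (5,4)1 1/3 unhappy · (5,5)2 1/2 ok
Row 6: (6,1)1 2/3 ok · (6,2)2 2/4 ok · (6,3)2 1/3 unhappy · (6,4)1 1/4 unhappy · (6,5)2 2/3 ok
Row 7: (7,1)1 1/2 ok · (7,2)2 1/3 unhappy · (7,3)1 0/3 unhappy · (7,4)2 1/3 unhappy · (7,5)2 2/2 ok
Unsatisfied: (1,2), (2,2), (2,3), (2,4), (3,2), (3,3), (3,4), (4,2), (4,3), (4,4), (5,2), (5,4), (6,3), (6,4), (7,2), (7,3), (7,4) — 17 in total.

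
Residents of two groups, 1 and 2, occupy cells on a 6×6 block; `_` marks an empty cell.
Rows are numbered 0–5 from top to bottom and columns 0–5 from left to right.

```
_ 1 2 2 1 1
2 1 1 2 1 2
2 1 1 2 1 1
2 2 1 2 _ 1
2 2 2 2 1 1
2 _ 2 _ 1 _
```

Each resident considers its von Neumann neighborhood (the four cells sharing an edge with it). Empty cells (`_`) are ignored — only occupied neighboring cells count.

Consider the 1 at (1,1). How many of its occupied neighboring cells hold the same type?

Occupied neighbors of (1,1): (0,1)=1, (2,1)=1, (1,0)=2, (1,2)=1.
Same type (1): 3 of 4.

3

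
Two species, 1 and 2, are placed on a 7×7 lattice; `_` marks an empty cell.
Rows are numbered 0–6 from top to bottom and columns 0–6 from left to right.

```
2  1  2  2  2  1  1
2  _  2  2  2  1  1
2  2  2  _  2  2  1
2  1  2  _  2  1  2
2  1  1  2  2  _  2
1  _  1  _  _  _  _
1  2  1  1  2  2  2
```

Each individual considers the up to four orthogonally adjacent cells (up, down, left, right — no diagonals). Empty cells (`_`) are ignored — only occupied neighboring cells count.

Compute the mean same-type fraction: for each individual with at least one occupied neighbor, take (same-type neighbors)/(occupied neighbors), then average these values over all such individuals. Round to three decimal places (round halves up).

Row 0: (0,0)2 1/2 · (0,1)1 0/2 · (0,2)2 2/3 · (0,3)2 3/3 · (0,4)2 2/3 · (0,5)1 2/3 · (0,6)1 2/2
Row 1: (1,0)2 2/2 · (1,2)2 3/3 · (1,3)2 3/3 · (1,4)2 3/4 · (1,5)1 2/4 · (1,6)1 3/3
Row 2: (2,0)2 3/3 · (2,1)2 2/3 · (2,2)2 3/3 · (2,4)2 3/3 · (2,5)2 1/4 · (2,6)1 1/3
Row 3: (3,0)2 2/3 · (3,1)1 1/4 · (3,2)2 1/3 · (3,4)2 2/3 · (3,5)1 0/3 · (3,6)2 1/3
Row 4: (4,0)2 1/3 · (4,1)1 2/3 · (4,2)1 2/4 · (4,3)2 1/2 · (4,4)2 2/2 · (4,6)2 1/1
Row 5: (5,0)1 1/2 · (5,2)1 2/2
Row 6: (6,0)1 1/2 · (6,1)2 0/2 · (6,2)1 2/3 · (6,3)1 1/2 · (6,4)2 1/2 · (6,5)2 2/2 · (6,6)2 1/1
Sum over 40 individuals: 1/2 + 0/2 + 2/3 + 3/3 + 2/3 + 2/3 + 2/2 + 2/2 + 3/3 + 3/3 + 3/4 + 2/4 + 3/3 + 3/3 + 2/3 + 3/3 + 3/3 + 1/4 + 1/3 + 2/3 + 1/4 + 1/3 + 2/3 + 0/3 + 1/3 + 1/3 + 2/3 + 2/4 + 1/2 + 2/2 + 1/1 + 1/2 + 2/2 + 1/2 + 0/2 + 2/3 + 1/2 + 1/2 + 2/2 + 1/1 = 311/12; mean = 311/12 ÷ 40 = 311/480 = 0.647916… → 0.648.

0.648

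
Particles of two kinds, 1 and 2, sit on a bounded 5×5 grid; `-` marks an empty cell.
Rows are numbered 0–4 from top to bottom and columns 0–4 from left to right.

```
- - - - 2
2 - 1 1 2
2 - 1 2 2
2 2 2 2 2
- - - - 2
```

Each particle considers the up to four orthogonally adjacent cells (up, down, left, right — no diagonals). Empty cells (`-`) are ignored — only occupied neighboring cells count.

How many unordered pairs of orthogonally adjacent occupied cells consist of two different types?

Scan each occupied cell's neighbors to the right and below so each pair is counted once.
From row 0: 0 unlike of 1 pairs (running 0/1).
From row 1: 2 unlike of 6 pairs (running 2/7).
From row 2: 2 unlike of 6 pairs (running 4/13).
From row 3: 0 unlike of 5 pairs (running 4/18).
Total adjacent occupied pairs: 18; unlike-type pairs: 4.

4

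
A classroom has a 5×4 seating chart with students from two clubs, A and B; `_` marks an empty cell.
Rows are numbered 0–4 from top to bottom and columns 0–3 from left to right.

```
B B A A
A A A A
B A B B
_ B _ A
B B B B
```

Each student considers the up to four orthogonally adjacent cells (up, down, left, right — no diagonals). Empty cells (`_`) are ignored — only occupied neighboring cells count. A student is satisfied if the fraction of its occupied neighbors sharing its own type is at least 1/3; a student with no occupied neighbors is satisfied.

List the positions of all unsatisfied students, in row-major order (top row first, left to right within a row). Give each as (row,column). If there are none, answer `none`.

(0,0)B 1/2 ✓
(0,1)B 1/3 ✓
(0,2)A 2/3 ✓
(0,3)A 2/2 ✓
(1,0)A 1/3 ✓
(1,1)A 3/4 ✓
(1,2)A 3/4 ✓
(1,3)A 2/3 ✓
(2,0)B 0/2 ✗
(2,1)A 1/4 ✗
(2,2)B 1/3 ✓
(2,3)B 1/3 ✓
(3,1)B 1/2 ✓
(3,3)A 0/2 ✗
(4,0)B 1/1 ✓
(4,1)B 3/3 ✓
(4,2)B 2/2 ✓
(4,3)B 1/2 ✓

(2,0), (2,1), (3,3)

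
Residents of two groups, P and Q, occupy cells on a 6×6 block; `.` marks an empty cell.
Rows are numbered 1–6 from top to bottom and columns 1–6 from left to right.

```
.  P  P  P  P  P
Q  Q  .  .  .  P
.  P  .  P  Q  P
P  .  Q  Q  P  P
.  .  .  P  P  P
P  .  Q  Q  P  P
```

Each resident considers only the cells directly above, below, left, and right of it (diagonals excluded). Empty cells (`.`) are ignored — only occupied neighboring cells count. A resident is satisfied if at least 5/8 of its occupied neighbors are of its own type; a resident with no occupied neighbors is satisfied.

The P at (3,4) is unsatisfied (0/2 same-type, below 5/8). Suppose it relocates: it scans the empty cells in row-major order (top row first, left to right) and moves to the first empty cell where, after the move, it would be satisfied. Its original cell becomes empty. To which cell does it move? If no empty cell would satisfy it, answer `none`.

Vacating (3,4). Empty cells in order:
  (1,1): 1/2 same-type → still unsatisfied.
  (2,3): 1/2 same-type → still unsatisfied.
  (2,4): 1/1 same-type → satisfied — stop here.

(2,4)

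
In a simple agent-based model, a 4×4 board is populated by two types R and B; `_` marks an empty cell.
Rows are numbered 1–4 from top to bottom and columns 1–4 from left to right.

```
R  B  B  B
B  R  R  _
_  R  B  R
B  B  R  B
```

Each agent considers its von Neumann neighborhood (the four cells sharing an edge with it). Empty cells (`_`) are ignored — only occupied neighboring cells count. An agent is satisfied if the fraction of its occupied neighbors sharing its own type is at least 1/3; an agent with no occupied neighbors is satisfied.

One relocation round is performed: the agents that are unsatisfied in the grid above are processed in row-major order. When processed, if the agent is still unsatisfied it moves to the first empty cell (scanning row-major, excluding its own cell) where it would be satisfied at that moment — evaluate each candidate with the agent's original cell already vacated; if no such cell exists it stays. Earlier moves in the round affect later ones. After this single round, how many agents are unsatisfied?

Initially unsatisfied (in order): (1,1), (2,1), (3,3), (3,4), (4,3), (4,4).
  (1,1) → (2,4).
  (2,1) → (1,1).
  (3,3) → (2,1).
  (3,4): now satisfied by earlier moves; stays.
  (4,3) → (3,1).
  (4,4) → (4,3).
Resulting grid:
B B B B
B R R R
R R _ R
B B B _
All satisfied now.

0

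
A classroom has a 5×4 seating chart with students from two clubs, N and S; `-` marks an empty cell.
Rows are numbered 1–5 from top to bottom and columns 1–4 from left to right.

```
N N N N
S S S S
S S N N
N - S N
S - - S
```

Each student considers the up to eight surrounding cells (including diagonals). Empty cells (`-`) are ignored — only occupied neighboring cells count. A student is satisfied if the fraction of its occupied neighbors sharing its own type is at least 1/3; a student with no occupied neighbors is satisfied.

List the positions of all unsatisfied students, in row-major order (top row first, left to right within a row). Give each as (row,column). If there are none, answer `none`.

Row 1: (1,1)N 1/3 ok · (1,2)N 2/5 ok · (1,3)N 2/5 ok · (1,4)N 1/3 ok
Row 2: (2,1)S 3/5 ok · (2,2)S 4/8 ok · (2,3)S 3/8 ok · (2,4)S 1/5 unhappy
Row 3: (3,1)S 3/4 ok · (3,2)S 5/7 ok · (3,3)N 2/7 unhappy · (3,4)N 2/5 ok
Row 4: (4,1)N 0/3 unhappy · (4,3)S 2/5 ok · (4,4)N 2/4 ok
Row 5: (5,1)S 0/1 unhappy · (5,4)S 1/2 ok

(2,4), (3,3), (4,1), (5,1)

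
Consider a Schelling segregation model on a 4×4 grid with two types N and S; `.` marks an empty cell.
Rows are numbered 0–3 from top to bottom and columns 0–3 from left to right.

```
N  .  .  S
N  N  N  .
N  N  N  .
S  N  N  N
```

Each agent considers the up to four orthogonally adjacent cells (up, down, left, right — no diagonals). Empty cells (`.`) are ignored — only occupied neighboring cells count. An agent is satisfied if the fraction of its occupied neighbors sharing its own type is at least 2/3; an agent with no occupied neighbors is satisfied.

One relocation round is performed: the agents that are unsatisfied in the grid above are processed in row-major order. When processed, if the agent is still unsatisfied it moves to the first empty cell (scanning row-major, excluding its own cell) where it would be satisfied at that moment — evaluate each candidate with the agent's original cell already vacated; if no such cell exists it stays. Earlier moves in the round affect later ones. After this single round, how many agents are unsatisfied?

1

Initially unsatisfied (in order): (3,0).
  (3,0): no empty cell satisfies it; stays.
Resulting grid:
N . . S
N N N .
N N N .
S N N N
Unsatisfied now: (3,0).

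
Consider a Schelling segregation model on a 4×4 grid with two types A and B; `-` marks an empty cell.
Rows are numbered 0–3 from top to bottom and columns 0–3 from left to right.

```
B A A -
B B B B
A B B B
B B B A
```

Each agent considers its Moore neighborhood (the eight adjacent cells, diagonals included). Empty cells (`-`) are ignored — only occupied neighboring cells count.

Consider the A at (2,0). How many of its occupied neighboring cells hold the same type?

0

Occupied neighbors of (2,0): (1,0)=B, (1,1)=B, (2,1)=B, (3,0)=B, (3,1)=B.
Same type (A): 0 of 5.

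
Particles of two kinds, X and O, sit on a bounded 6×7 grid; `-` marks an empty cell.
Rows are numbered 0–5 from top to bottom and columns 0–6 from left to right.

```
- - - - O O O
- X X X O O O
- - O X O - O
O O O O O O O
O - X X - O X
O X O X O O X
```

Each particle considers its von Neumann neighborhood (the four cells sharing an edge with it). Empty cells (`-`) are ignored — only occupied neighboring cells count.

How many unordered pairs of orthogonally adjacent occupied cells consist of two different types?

Scan each occupied cell's neighbors to the right and below so each pair is counted once.
Row 0: O(0,4)–O(0,5)= O(0,4)–O(1,4)= O(0,5)–O(0,6)= O(0,5)–O(1,5)= O(0,6)–O(1,6)=  → 0/5 unlike.
Row 1: X(1,1)–X(1,2)= X(1,2)–X(1,3)= X(1,2)–O(2,2)≠ X(1,3)–O(1,4)≠ X(1,3)–X(2,3)= O(1,4)–O(1,5)= O(1,4)–O(2,4)= O(1,5)–O(1,6)= O(1,6)–O(2,6)=  → 2/9 unlike.
Row 2: O(2,2)–X(2,3)≠ O(2,2)–O(3,2)= X(2,3)–O(2,4)≠ X(2,3)–O(3,3)≠ O(2,4)–O(3,4)= O(2,6)–O(3,6)=  → 3/6 unlike.
Row 3: O(3,0)–O(3,1)= O(3,0)–O(4,0)= O(3,1)–O(3,2)= O(3,2)–O(3,3)= O(3,2)–X(4,2)≠ O(3,3)–O(3,4)= O(3,3)–X(4,3)≠ O(3,4)–O(3,5)= O(3,5)–O(3,6)= O(3,5)–O(4,5)= O(3,6)–X(4,6)≠  → 3/11 unlike.
Row 4: O(4,0)–O(5,0)= X(4,2)–X(4,3)= X(4,2)–O(5,2)≠ X(4,3)–X(5,3)= O(4,5)–X(4,6)≠ O(4,5)–O(5,5)= X(4,6)–X(5,6)=  → 2/7 unlike.
Row 5: O(5,0)–X(5,1)≠ X(5,1)–O(5,2)≠ O(5,2)–X(5,3)≠ X(5,3)–O(5,4)≠ O(5,4)–O(5,5)= O(5,5)–X(5,6)≠  → 5/6 unlike.
Total adjacent occupied pairs: 44; unlike-type pairs: 15.

15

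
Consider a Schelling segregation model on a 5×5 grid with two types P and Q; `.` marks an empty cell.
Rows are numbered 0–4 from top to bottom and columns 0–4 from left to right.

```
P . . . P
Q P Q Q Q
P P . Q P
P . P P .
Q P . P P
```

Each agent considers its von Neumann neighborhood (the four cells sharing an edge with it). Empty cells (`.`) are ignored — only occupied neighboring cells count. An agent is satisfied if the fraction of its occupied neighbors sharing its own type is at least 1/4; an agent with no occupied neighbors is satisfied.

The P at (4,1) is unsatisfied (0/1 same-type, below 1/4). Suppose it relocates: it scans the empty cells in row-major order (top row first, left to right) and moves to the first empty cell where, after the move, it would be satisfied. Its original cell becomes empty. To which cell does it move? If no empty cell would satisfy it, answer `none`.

(0,1)

Vacating (4,1). Empty cells in order:
  (0,1): 2/2 same-type → satisfied — stop here.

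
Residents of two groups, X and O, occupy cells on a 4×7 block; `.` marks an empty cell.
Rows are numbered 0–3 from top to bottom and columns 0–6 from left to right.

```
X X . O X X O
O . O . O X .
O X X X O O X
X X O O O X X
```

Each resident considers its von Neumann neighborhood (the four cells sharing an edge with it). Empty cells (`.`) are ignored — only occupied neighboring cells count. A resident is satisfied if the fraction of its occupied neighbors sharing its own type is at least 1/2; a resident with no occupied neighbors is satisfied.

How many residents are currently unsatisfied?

11

Row 0: (0,0)X 1/2 satisfied · (0,1)X 1/1 satisfied · (0,3)O 0/1 not · (0,4)X 1/3 not · (0,5)X 2/3 satisfied · (0,6)O 0/1 not
Row 1: (1,0)O 1/2 satisfied · (1,2)O 0/1 not · (1,4)O 1/3 not · (1,5)X 1/3 not
Row 2: (2,0)O 1/3 not · (2,1)X 2/3 satisfied · (2,2)X 2/4 satisfied · (2,3)X 1/3 not · (2,4)O 3/4 satisfied · (2,5)O 1/4 not · (2,6)X 1/2 satisfied
Row 3: (3,0)X 1/2 satisfied · (3,1)X 2/3 satisfied · (3,2)O 1/3 not · (3,3)O 2/3 satisfied · (3,4)O 2/3 satisfied · (3,5)X 1/3 not · (3,6)X 2/2 satisfied
Unsatisfied: (0,3), (0,4), (0,6), (1,2), (1,4), (1,5), (2,0), (2,3), (2,5), (3,2), (3,5) — 11 in total.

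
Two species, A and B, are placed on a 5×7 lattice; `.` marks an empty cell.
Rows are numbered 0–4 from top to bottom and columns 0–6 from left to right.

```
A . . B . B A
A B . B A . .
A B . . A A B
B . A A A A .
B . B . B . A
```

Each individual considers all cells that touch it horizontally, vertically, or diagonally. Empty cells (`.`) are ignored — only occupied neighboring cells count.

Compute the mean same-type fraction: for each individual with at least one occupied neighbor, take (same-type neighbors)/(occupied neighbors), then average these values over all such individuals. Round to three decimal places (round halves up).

0.447

Row 0: (0,0)A 1/2 · (0,3)B 1/2 · (0,5)B 0/2 · (0,6)A 0/1
Row 1: (1,0)A 2/4 · (1,1)B 1/4 · (1,3)B 1/3 · (1,4)A 2/5
Row 2: (2,0)A 1/4 · (2,1)B 2/5 · (2,4)A 5/6 · (2,5)A 4/5 · (2,6)B 0/2
Row 3: (3,0)B 2/3 · (3,2)A 1/3 · (3,3)A 3/5 · (3,4)A 4/5 · (3,5)A 4/6
Row 4: (4,0)B 1/1 · (4,2)B 0/2 · (4,4)B 0/3 · (4,6)A 1/1
Sum over 22 individuals: 1/2 + 1/2 + 0/2 + 0/1 + 2/4 + 1/4 + 1/3 + 2/5 + 1/4 + 2/5 + 5/6 + 4/5 + 0/2 + 2/3 + 1/3 + 3/5 + 4/5 + 4/6 + 1/1 + 0/2 + 0/3 + 1/1 = 59/6; mean = 59/6 ÷ 22 = 59/132 = 0.446969… → 0.447.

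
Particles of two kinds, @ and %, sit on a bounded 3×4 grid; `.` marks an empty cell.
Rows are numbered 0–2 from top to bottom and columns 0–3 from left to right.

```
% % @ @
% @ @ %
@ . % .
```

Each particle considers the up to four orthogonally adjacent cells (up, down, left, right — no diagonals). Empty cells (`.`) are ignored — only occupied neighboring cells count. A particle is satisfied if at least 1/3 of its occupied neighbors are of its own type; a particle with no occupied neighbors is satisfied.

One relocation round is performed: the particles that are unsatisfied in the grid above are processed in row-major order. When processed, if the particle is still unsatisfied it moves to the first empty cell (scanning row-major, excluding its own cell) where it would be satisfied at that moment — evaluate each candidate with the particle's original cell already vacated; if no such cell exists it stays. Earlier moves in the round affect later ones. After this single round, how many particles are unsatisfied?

1

Initially unsatisfied (in order): (1,3), (2,0), (2,2).
  (1,3) → (2,1).
  (2,0) → (1,3).
  (2,2): now satisfied by earlier moves; stays.
Resulting grid:
% % @ @
% @ @ @
. % % .
Unsatisfied now: (1,1).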